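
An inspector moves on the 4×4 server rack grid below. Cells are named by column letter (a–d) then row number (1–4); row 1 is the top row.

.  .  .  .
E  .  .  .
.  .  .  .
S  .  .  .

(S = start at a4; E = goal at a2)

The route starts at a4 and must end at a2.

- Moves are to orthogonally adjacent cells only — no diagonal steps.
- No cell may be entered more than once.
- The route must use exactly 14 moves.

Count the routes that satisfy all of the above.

12

Need simple routes of exactly 14 moves from a4 to a2 (Manhattan distance 2, so 6 moves are spent on a detour and 6 undoing it).
Branch systematically from the start, pruning whenever the remaining move budget drops below the Manhattan distance to a2 or differs from it in parity. Grouping the completions by first move — via a3: 6; via b4: 6 — and summing: 6 + 6 = 12.
That gives 12 routes.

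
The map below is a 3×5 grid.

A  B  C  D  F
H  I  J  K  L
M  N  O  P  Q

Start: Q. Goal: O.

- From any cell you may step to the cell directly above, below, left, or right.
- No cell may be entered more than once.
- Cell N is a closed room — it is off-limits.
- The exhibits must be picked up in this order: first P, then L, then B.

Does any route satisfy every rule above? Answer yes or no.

yes

One route that works: Q → P → K → L → F → D → C → B → I → J → O.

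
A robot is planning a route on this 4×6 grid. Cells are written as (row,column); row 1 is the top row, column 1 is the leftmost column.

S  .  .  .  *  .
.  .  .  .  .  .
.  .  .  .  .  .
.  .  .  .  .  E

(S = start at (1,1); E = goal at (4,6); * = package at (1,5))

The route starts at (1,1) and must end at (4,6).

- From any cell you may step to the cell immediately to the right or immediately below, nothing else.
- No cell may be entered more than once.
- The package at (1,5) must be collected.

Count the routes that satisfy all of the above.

4

A right/down-only route from (1,1) to (4,6) makes exactly 3 down-moves and 5 right-moves in some order.
With no other constraints that would be C(8,3) = 56 routes.
Split at (1,5) and multiply the segment counts: (1,1)→(1,5): 1; (1,5)→(4,6): 4; product = 4.
That gives 4 routes.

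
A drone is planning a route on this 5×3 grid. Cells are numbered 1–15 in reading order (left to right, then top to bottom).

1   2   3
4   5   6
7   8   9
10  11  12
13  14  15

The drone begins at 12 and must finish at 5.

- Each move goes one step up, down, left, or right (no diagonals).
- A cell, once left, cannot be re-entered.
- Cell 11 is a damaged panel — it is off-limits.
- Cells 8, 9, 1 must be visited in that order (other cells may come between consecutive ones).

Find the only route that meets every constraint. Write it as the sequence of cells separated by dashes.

12 - 15 - 14 - 13 - 10 - 7 - 8 - 9 - 6 - 3 - 2 - 1 - 4 - 5

The waypoints must appear in the order 8, 9, 1, with no cell reused.
Route from 12: down 1 to 15, left 2 to 13, up 2 to 7, right 2 to 9, up 2 to 3, left 2 to 1, down 1 to 4, right 1 to 5 — 13 moves in all.
Check: order respected (8 at step 6, 9 at step 7, 1 at step 11).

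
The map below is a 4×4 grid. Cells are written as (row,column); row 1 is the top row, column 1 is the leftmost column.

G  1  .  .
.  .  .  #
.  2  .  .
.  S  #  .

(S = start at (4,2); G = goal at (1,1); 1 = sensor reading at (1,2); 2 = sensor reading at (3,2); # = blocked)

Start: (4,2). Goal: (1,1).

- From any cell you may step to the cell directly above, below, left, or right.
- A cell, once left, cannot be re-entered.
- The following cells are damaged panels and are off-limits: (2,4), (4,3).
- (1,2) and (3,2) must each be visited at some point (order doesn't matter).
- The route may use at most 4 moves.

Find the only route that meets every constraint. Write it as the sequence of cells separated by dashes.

(4,2) - (3,2) - (2,2) - (1,2) - (1,1)

The 4-move cap with required stops at (1,2), (3,2) leaves no slack for detours.
Route from (4,2): up 3 to (1,2), left 1 to (1,1) — 4 moves in all.
Check: all required cells visited; 4 ≤ 4 moves.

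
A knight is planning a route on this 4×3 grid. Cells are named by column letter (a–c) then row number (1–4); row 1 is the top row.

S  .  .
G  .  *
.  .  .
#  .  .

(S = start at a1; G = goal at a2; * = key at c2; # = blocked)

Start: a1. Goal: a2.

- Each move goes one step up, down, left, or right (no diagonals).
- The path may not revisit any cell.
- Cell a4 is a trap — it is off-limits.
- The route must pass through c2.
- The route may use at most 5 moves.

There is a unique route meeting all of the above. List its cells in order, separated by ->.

The budget equals the shortest possible length, so every move has to be on a shortest route through the required cells.
Route from a1: right 2 to c1, down 1 to c2, left 2 to a2 — 5 moves in all.
Check: all required cells visited; 5 ≤ 5 moves.

a1 -> b1 -> c1 -> c2 -> b2 -> a2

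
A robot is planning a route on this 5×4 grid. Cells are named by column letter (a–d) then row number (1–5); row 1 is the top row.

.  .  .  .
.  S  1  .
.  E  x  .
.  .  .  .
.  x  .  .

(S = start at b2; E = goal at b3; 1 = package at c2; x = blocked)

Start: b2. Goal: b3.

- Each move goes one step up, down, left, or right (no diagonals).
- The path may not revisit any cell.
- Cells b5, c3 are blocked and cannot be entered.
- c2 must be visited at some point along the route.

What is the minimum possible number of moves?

7

Any route passes through c2 somewhere between b2 and b3. Summing Manhattan distances along the two legs (b2 → c2 → b3) gives a lower bound of 1 + 2 = 3 moves.
The shortest route satisfying every rule uses 7 moves: b2 → c2 → c1 → b1 → a1 → a2 → a3 → b3.
The no-revisit rule (legs can't share cells) pushes the minimum above the 3-move bound; an exhaustive check rules out every length from 3 to 6 (on a 4-connected grid the length of any start-to-goal walk has the same parity as the Manhattan bound, so only lengths 3, 5, 7, … need checking), leaving 7 as the minimum.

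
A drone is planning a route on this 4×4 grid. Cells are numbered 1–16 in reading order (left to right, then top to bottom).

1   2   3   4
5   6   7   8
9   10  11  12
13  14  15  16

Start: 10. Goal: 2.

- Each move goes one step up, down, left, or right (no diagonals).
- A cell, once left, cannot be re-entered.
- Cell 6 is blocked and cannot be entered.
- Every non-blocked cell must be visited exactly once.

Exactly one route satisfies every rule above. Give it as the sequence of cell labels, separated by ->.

Need to visit all 15 open cells exactly once, starting at 10 and ending at 2.
Cell 16 has only two open neighbours (12 and 15), so the path must pass straight through it: one of those is the cell it's entered from and the other is where it exits.
Route from 10: right to 11, 2× up (reaching 3), right to 4, 3× down (reaching 16), 3× left (reaching 13), 3× up (reaching 1), right to 2 — 14 moves in all.
Check: all 15 open cells covered.

10 -> 11 -> 7 -> 3 -> 4 -> 8 -> 12 -> 16 -> 15 -> 14 -> 13 -> 9 -> 5 -> 1 -> 2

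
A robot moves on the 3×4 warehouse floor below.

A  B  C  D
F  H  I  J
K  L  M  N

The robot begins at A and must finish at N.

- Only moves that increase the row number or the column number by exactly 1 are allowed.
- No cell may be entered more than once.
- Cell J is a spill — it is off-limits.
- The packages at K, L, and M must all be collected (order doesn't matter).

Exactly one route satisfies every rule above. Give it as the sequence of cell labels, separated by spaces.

A F K L M N

Moves only go right or down, so the column and row indices never decrease.
Route from A: down 2 to K, right 3 to N — 5 moves in all.
Check: all required cells visited.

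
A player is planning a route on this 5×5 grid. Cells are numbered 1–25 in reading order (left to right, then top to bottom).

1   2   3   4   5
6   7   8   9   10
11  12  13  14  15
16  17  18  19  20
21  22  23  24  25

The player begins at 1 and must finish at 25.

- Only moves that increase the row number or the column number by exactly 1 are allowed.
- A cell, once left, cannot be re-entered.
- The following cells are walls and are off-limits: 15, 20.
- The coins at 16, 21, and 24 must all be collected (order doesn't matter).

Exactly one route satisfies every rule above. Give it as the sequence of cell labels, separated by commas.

1, 6, 11, 16, 21, 22, 23, 24, 25

Moves only go right or down, so the column and row indices never decrease.
Route from 1: 4× down (reaching 21), 4× right (reaching 25) — 8 moves in all.
Check: all required cells visited.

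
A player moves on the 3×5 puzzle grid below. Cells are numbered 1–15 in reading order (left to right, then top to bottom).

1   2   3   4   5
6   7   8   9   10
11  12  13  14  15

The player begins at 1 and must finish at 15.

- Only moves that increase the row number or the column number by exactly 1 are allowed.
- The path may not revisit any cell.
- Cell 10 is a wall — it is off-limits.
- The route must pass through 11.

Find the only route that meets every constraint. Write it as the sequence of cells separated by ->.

Moves only go right or down, so the column and row indices never decrease.
Route from 1: 2× down (reaching 11), 4× right (reaching 15) — 6 moves in all.
Check: all required cells visited.

1 -> 6 -> 11 -> 12 -> 13 -> 14 -> 15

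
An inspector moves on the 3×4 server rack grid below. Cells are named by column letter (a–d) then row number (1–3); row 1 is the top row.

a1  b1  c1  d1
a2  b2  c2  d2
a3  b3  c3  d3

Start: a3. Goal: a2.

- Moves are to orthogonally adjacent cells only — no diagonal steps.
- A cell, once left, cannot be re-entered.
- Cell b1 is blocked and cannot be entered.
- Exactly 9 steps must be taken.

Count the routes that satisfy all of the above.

Need simple routes of exactly 9 moves from a3 to a2 (Manhattan distance 1, so 4 moves are spent on a detour and 4 undoing it).
Enumerating: a3 b3 c3 d3 d2 d1 c1 c2 b2 a2.
That gives 1 route.

1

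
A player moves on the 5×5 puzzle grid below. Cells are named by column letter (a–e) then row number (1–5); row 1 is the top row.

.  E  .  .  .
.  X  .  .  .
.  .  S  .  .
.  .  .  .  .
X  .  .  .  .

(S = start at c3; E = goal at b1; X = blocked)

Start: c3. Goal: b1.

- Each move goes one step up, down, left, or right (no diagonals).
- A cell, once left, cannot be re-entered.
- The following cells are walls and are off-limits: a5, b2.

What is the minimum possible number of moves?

The Manhattan distance from c3 to b1 is |3−1| + |3−2| = 3, so at least 3 moves are needed.
A route of 3 moves achieves this: c3 → c2 → c1 → b1.
Since 3 matches the lower bound, it is optimal.

3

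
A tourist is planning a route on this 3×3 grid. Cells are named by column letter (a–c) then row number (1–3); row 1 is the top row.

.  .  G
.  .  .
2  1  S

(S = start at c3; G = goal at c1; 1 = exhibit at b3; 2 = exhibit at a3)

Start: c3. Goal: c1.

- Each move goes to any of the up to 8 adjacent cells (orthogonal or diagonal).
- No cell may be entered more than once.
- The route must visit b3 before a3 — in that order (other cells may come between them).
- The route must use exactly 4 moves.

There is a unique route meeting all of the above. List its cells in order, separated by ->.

c3 -> b3 -> a3 -> b2 -> c1

The waypoints must appear in the order b3, a3, with no cell reused.
Route from c3: 2× left (reaching a3), 2× up-right (reaching c1) — 4 moves in all.
Check: order respected (1 at step 1, 2 at step 2); 4 moves as required.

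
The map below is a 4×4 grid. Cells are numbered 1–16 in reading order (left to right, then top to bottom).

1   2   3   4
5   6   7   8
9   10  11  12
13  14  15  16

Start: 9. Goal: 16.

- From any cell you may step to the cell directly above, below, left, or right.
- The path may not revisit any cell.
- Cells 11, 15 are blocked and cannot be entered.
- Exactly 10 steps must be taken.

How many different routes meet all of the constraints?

6

Need simple routes of exactly 10 moves from 9 to 16 (Manhattan distance 4, so 3 moves are spent on a detour and 3 undoing it).
Enumerating: 9 5 1 2 6 7 3 4 8 12 16 | 9 13 14 10 6 2 3 7 8 12 16 | 9 13 14 10 6 2 3 4 8 12 16 | 9 13 14 10 6 7 3 4 8 12 16 | 9 10 6 5 1 2 3 7 8 12 16 | 9 10 6 5 1 2 3 4 8 12 16.
That gives 6 routes.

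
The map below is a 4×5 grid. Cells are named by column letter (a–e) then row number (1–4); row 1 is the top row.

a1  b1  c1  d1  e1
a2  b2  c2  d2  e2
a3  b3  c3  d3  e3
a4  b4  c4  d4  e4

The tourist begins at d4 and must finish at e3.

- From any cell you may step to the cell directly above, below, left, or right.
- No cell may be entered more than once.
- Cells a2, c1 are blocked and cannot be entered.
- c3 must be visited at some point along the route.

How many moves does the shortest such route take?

Any route passes through c3 somewhere between d4 and e3. Summing Manhattan distances along the two legs (d4 → c3 → e3) gives a lower bound of 2 + 2 = 4 moves.
A route of 4 moves achieves this: d4 → c4 → c3 → d3 → e3.
Since 4 matches the lower bound, it is optimal.

4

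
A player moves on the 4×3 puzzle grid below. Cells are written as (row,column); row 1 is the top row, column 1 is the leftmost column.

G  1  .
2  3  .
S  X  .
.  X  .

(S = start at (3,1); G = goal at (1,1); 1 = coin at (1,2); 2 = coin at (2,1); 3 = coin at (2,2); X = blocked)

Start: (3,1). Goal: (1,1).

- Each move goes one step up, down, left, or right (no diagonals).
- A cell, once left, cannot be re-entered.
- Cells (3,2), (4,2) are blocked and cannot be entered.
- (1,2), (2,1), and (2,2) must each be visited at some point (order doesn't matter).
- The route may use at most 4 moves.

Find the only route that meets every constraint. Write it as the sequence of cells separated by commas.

(3,1), (2,1), (2,2), (1,2), (1,1)

Any route must reach (1,2), (2,1), and (2,2) and still end at (1,1) within 4 moves, so the order of the required stops is forced.
Route from (3,1): up 1 to (2,1), right 1 to (2,2), up 1 to (1,2), left 1 to (1,1) — 4 moves in all.
Check: all required cells visited; 4 ≤ 4 moves.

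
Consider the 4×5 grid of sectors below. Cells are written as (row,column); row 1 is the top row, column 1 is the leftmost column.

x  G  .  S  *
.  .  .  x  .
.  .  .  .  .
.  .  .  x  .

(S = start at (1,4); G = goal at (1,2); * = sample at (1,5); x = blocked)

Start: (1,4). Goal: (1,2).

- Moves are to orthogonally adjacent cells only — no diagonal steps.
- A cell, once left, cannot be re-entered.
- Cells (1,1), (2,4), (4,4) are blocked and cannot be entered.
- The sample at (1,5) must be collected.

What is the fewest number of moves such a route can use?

Any route passes through (1,5) somewhere between (1,4) and (1,2). Summing Manhattan distances along the two legs ((1,4) → (1,5) → (1,2)) gives a lower bound of 1 + 3 = 4 moves.
The shortest route satisfying every rule uses 8 moves: (1,4) → (1,5) → (2,5) → (3,5) → (3,4) → (3,3) → (2,3) → (1,3) → (1,2).
The no-revisit rule (legs can't share cells) pushes the minimum above the 4-move bound; an exhaustive check rules out every length from 4 to 7 (on a 4-connected grid the length of any start-to-goal walk has the same parity as the Manhattan bound, so only lengths 4, 6, 8, … need checking), leaving 8 as the minimum.

8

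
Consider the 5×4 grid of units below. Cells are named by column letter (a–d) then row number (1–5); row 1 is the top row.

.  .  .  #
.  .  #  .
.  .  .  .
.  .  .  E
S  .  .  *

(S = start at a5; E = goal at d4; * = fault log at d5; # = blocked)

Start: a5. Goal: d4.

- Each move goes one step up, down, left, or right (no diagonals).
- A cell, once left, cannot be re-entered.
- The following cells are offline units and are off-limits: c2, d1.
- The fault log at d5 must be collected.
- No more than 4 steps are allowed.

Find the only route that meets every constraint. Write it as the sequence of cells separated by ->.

The budget equals the shortest possible length, so every move has to be on a shortest route through the required cells.
Route from a5: 3× right (reaching d5), up to d4 — 4 moves in all.
Check: all required cells visited; 4 ≤ 4 moves.

a5 -> b5 -> c5 -> d5 -> d4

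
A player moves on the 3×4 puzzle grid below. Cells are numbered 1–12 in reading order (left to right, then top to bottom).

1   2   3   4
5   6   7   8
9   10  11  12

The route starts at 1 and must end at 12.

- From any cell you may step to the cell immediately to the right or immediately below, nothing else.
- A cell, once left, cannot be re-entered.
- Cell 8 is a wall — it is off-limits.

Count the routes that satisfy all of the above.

6

A right/down-only route from 1 to 12 makes exactly 2 down-moves and 3 right-moves in some order.
With no other constraints that would be C(5,2) = 10 routes.
Subtract routes through each blocked cell (inclusion–exclusion for overlaps): − through 8: 4 → 6.
That gives 6 routes.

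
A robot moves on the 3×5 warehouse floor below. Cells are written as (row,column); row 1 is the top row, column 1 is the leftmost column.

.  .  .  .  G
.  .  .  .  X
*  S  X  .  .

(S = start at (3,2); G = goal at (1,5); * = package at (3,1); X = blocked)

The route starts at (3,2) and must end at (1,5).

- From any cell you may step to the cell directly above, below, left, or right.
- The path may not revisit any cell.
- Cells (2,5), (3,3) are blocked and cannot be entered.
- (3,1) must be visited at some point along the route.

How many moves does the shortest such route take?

7

Any route passes through (3,1) somewhere between (3,2) and (1,5). Summing Manhattan distances along the two legs ((3,2) → (3,1) → (1,5)) gives a lower bound of 1 + 6 = 7 moves.
A route of 7 moves achieves this: (3,2) → (3,1) → (2,1) → (1,1) → (1,2) → (1,3) → (1,4) → (1,5).
Since 7 matches the lower bound, it is optimal.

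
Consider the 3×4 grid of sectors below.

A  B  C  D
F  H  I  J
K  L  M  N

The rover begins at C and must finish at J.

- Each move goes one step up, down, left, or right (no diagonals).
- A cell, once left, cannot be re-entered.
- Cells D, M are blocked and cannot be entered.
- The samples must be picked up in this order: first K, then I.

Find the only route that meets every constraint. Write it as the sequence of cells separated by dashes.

C - B - A - F - K - L - H - I - J

The waypoints must appear in the order K, I, with no cell reused.
Route from C: 2× left (reaching A), 2× down (reaching K), right to L, up to H, 2× right (reaching J) — 8 moves in all.
Check: order respected (K at step 4, I at step 7).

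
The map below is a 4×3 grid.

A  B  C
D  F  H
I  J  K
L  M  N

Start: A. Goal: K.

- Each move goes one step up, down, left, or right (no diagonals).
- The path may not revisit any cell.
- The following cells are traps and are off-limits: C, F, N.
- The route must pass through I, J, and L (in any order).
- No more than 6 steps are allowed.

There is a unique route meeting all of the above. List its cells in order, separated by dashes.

The 6-move cap with required stops at I, J, L leaves no slack for detours.
Route from A: 3× down (reaching L), right to M, up to J, right to K — 6 moves in all.
Check: all required cells visited; 6 ≤ 6 moves.

A - D - I - L - M - J - K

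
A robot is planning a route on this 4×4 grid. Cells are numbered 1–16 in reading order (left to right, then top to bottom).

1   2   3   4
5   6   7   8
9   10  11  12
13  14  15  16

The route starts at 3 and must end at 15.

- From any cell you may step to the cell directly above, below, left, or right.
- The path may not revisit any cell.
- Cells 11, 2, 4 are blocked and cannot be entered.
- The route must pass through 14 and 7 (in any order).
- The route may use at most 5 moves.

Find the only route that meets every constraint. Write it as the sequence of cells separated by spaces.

3 7 6 10 14 15

The 5-move cap with required stops at 14, 7 leaves no slack for detours.
Route from 3: down 1 to 7, left 1 to 6, down 2 to 14, right 1 to 15 — 5 moves in all.
Check: all required cells visited; 5 ≤ 5 moves.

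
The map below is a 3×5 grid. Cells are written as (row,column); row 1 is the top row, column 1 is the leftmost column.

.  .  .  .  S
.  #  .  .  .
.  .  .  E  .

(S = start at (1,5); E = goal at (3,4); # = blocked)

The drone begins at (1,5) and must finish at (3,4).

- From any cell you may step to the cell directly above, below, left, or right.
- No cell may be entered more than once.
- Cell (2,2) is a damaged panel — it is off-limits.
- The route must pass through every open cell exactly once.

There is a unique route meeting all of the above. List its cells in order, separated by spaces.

(1,5) (1,4) (1,3) (1,2) (1,1) (2,1) (3,1) (3,2) (3,3) (2,3) (2,4) (2,5) (3,5) (3,4)

Need to visit all 14 open cells exactly once, starting at (1,5) and ending at (3,4).
Cell (3,1) has only two open neighbours ((2,1) and (3,2)), so the path must pass straight through it: one of those is the cell it's entered from and the other is where it exits.
Route from (1,5): left 4 to (1,1), down 2 to (3,1), right 2 to (3,3), up 1 to (2,3), right 2 to (2,5), down 1 to (3,5), left 1 to (3,4) — 13 moves in all.
Check: all 14 open cells covered.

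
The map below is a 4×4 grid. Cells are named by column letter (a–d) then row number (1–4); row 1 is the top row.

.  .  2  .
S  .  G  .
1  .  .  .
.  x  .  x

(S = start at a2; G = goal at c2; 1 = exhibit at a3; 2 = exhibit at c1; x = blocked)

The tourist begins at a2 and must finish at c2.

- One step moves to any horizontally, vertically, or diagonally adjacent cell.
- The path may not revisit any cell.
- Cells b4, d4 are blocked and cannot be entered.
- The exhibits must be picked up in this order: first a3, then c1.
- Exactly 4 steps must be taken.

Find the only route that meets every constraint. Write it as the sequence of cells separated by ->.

a2 -> a3 -> b2 -> c1 -> c2

The waypoints must appear in the order a3, c1, with no cell reused.
Route from a2: down to a3, 2× up-right (reaching c1), down to c2 — 4 moves in all.
Check: order respected (1 at step 1, 2 at step 3); 4 moves as required.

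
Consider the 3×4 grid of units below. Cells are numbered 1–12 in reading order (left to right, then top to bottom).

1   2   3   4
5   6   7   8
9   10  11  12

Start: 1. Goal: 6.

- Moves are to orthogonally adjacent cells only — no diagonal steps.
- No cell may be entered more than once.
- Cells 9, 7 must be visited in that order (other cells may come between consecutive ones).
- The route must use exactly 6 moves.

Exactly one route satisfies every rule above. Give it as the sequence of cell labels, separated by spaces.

1 5 9 10 11 7 6

The waypoints must appear in the order 9, 7, with no cell reused.
Route from 1: 2× down (reaching 9), 2× right (reaching 11), up to 7, left to 6 — 6 moves in all.
Check: order respected (9 at step 2, 7 at step 5); 6 moves as required.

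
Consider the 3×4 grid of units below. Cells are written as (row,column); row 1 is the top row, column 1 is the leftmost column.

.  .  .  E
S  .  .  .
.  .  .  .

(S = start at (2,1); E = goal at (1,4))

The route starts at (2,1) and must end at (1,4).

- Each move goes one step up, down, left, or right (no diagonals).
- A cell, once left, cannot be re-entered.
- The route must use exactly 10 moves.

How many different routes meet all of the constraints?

Need simple routes of exactly 10 moves from (2,1) to (1,4) (Manhattan distance 4, so 3 moves are spent on a detour and 3 undoing it).
Enumerating: (2,1) (1,1) (1,2) (2,2) (3,2) (3,3) (3,4) (2,4) (2,3) (1,3) (1,4) | (2,1) (1,1) (1,2) (1,3) (2,3) (2,2) (3,2) (3,3) (3,4) (2,4) (1,4) | (2,1) (3,1) (3,2) (2,2) (1,2) (1,3) (2,3) (3,3) (3,4) (2,4) (1,4) | (2,1) (3,1) (3,2) (3,3) (3,4) (2,4) (2,3) (2,2) (1,2) (1,3) (1,4).
That gives 4 routes.

4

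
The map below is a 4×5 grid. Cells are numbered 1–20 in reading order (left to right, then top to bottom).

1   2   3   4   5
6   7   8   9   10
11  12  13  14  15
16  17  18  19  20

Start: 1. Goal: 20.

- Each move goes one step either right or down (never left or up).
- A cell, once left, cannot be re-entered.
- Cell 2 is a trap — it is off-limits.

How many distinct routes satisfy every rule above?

15

A right/down-only route from 1 to 20 makes exactly 3 down-moves and 4 right-moves in some order.
With no other constraints that would be C(7,3) = 35 routes.
Subtract routes through each blocked cell (inclusion–exclusion for overlaps): − through 2: 20 → 15.
That gives 15 routes.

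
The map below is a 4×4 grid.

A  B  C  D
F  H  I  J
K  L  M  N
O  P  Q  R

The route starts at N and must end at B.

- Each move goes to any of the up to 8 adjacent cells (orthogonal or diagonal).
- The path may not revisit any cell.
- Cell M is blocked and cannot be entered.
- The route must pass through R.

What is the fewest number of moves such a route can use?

Any route passes through R somewhere between N and B. Summing Chebyshev distances along the two legs (N → R → B) gives a lower bound of 1 + 3 = 4 moves.
The shortest route satisfying every rule uses 5 moves: N → R → Q → L → F → B.
The no-revisit rule (legs can't share cells) pushes the minimum above the 4-move bound; an exhaustive check rules out every length from 4 to 4, leaving 5 as the minimum.

5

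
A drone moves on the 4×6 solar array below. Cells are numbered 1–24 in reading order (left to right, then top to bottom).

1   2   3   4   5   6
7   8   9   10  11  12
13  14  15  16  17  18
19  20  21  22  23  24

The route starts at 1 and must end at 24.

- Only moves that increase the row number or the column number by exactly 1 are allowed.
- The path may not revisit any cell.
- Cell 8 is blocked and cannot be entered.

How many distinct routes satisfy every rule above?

26

A right/down-only route from 1 to 24 makes exactly 3 down-moves and 5 right-moves in some order.
With no other constraints that would be C(8,3) = 56 routes.
Subtract routes through each blocked cell (inclusion–exclusion for overlaps): − through 8: 30 → 26.
That gives 26 routes.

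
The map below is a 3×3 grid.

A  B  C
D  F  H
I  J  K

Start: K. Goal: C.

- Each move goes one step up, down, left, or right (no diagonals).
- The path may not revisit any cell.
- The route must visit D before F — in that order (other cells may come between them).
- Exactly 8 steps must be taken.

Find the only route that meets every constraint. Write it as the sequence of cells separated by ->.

K -> J -> I -> D -> A -> B -> F -> H -> C

The waypoints must appear in the order D, F, with no cell reused.
Route from K: left 2 to I, up 2 to A, right 1 to B, down 1 to F, right 1 to H, up 1 to C — 8 moves in all.
Check: order respected (D at step 3, F at step 6); 8 moves as required.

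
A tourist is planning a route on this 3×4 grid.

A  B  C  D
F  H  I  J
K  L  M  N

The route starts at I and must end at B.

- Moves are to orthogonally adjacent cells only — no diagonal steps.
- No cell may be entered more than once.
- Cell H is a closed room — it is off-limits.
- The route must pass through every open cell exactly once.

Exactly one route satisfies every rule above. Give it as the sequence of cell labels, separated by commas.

Need to visit all 11 open cells exactly once, starting at I and ending at B.
Cell N has only two open neighbours (J and M), so the path must pass straight through it: one of those is the cell it's entered from and the other is where it exits.
Route from I: up to C, right to D, 2× down (reaching N), 3× left (reaching K), 2× up (reaching A), right to B — 10 moves in all.
Check: all 11 open cells covered.

I, C, D, J, N, M, L, K, F, A, B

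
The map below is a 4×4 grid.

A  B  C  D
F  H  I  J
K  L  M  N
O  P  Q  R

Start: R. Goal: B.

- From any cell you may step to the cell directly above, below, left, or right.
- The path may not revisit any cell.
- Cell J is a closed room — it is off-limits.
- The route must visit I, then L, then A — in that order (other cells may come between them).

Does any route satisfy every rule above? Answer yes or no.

One route that works: R → N → M → I → H → L → K → F → A → B.

yes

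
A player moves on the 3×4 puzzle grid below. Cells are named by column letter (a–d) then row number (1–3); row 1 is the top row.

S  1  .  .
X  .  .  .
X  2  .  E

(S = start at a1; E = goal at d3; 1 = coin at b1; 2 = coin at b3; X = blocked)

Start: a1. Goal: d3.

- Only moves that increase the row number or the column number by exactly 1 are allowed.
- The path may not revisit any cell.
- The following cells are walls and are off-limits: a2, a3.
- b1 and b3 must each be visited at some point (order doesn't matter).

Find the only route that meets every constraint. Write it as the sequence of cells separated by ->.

Moves only go right or down, so the column and row indices never decrease.
Route from a1: right 1 to b1, down 2 to b3, right 2 to d3 — 5 moves in all.
Check: all required cells visited.

a1 -> b1 -> b2 -> b3 -> c3 -> d3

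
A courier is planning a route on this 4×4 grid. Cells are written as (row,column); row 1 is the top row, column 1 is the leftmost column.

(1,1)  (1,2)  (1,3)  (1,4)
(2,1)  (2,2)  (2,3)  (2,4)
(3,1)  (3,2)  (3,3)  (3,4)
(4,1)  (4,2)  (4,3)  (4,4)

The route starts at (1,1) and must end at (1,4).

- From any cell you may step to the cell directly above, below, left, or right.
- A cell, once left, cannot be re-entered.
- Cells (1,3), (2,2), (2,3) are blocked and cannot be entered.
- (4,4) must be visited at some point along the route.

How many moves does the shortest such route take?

Any route passes through (4,4) somewhere between (1,1) and (1,4). Summing Manhattan distances along the two legs ((1,1) → (4,4) → (1,4)) gives a lower bound of 6 + 3 = 9 moves.
A route of 9 moves achieves this: (1,1) → (2,1) → (3,1) → (4,1) → (4,2) → (4,3) → (4,4) → (3,4) → (2,4) → (1,4).
Since 9 matches the lower bound, it is optimal.

9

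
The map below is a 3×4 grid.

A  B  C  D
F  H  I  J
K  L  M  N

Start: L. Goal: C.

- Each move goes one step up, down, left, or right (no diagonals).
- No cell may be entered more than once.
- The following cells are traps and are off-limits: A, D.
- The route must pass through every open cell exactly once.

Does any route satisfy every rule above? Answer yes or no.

no

Exhausting the options from L, every branch either dead-ends against blocked cells, would have to re-enter a cell already used, or reaches the goal with a constraint still unmet.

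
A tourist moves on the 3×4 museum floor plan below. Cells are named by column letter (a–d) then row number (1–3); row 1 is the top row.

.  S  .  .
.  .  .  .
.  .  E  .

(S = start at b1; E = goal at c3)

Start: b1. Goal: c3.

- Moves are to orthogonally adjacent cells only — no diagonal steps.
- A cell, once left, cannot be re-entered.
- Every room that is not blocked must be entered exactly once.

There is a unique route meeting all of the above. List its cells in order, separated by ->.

b1 -> a1 -> a2 -> a3 -> b3 -> b2 -> c2 -> c1 -> d1 -> d2 -> d3 -> c3

Need to visit all 12 open cells exactly once, starting at b1 and ending at c3.
Cell d1 has only two open neighbours (d2 and c1), so the path must pass straight through it: one of those is the cell it's entered from and the other is where it exits.
Route from b1: left 1 to a1, down 2 to a3, right 1 to b3, up 1 to b2, right 1 to c2, up 1 to c1, right 1 to d1, down 2 to d3, left 1 to c3 — 11 moves in all.
Check: all 12 open cells covered.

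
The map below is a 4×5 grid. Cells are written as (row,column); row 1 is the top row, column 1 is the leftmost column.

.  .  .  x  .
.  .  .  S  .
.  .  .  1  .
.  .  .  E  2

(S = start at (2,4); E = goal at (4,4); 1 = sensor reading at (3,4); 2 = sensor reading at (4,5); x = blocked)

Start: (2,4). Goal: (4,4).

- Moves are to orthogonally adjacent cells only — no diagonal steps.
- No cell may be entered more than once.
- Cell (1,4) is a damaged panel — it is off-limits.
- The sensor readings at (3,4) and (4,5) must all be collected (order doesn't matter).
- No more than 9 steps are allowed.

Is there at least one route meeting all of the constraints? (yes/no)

One route that works: (2,4) → (3,4) → (3,5) → (4,5) → (4,4).

yes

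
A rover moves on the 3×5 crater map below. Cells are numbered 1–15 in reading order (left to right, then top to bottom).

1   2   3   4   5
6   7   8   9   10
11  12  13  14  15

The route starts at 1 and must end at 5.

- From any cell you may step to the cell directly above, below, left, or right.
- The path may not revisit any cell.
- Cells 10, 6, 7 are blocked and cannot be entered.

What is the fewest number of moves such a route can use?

The Manhattan distance from 1 to 5 is |1−1| + |1−5| = 4, so at least 4 moves are needed.
A route of 4 moves achieves this: 1 → 2 → 3 → 4 → 5.
Since 4 matches the lower bound, it is optimal.

4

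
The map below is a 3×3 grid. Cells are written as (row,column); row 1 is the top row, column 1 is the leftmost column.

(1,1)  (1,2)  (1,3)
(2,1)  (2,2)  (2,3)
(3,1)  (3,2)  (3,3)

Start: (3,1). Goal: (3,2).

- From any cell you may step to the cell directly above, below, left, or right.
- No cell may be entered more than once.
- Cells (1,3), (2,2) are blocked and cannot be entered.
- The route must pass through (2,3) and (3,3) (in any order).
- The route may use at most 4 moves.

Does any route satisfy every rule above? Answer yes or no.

(2,3) must be visited but has only one open neighbour ((3,3)), and it is neither the start nor the goal — the route would have to enter and leave through (3,3), re-entering it.

no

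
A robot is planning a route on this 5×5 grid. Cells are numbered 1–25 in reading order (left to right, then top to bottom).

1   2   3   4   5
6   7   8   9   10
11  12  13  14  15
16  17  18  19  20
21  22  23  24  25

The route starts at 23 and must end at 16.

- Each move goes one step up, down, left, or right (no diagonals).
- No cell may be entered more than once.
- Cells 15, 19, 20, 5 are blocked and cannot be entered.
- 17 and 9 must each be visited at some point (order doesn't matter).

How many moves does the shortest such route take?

9

Any route passes through 17 and 9 in some order between 23 and 16. Summing Manhattan distances along each leg and taking the cheapest ordering (23 → 9 → 17 → 16) gives a lower bound of 4 + 4 + 1 = 9 moves.
A route of 9 moves achieves this: 23 → 18 → 13 → 14 → 9 → 8 → 7 → 12 → 17 → 16.
Since 9 matches the lower bound, it is optimal.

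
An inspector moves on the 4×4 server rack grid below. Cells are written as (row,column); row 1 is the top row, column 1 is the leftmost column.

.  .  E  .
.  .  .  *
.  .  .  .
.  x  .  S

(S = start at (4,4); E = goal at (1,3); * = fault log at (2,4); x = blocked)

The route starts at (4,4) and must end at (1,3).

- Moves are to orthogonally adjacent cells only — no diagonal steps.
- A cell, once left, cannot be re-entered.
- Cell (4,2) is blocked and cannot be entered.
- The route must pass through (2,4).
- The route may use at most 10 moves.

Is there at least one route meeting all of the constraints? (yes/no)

yes

One route that works: (4,4) → (3,4) → (2,4) → (1,4) → (1,3).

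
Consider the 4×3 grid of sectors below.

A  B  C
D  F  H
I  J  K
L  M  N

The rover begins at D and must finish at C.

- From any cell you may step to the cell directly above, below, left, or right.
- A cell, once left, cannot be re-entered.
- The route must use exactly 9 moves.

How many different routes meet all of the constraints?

Need simple routes of exactly 9 moves from D to C (Manhattan distance 3, so 3 moves are spent on a detour and 3 undoing it).
Enumerating: D A B F J M N K H C | D I L M J K H F B C | D I L M N K H F B C | D I L M N K J F B C | D I L M N K J F H C | D I J M N K H F B C | D F J I L M N K H C.
That gives 7 routes.

7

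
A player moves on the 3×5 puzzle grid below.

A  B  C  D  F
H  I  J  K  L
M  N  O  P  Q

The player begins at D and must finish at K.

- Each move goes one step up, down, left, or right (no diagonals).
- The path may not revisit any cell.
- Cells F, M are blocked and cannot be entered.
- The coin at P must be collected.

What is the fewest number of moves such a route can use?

Any route passes through P somewhere between D and K. Summing Manhattan distances along the two legs (D → P → K) gives a lower bound of 2 + 1 = 3 moves.
The shortest route satisfying every rule uses 5 moves: D → C → J → O → P → K.
The bound of 3 isn't tight here; checking systematically, no route of length 3 through 4 satisfies every constraint, so 5 is the minimum.

5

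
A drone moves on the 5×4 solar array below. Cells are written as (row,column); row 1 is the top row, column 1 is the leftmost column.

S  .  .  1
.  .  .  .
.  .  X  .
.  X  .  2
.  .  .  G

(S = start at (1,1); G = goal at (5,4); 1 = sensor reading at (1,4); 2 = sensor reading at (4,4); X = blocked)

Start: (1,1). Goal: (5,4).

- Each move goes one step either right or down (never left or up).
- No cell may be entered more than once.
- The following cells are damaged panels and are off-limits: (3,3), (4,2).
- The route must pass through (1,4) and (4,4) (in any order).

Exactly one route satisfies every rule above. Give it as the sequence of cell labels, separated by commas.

Moves only go right or down, so the column and row indices never decrease.
Route from (1,1): 3× right (reaching (1,4)), 4× down (reaching (5,4)) — 7 moves in all.
Check: all required cells visited.

(1,1), (1,2), (1,3), (1,4), (2,4), (3,4), (4,4), (5,4)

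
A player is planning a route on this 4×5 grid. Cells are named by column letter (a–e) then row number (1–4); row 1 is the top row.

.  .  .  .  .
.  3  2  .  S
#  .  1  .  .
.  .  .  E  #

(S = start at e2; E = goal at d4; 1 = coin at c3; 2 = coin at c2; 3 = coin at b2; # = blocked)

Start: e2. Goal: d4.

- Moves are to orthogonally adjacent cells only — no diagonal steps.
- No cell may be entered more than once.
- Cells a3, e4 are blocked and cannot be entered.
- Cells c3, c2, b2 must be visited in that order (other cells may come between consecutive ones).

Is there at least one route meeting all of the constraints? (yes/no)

yes

One route that works: e2 → e3 → d3 → c3 → c2 → b2 → b3 → b4 → c4 → d4.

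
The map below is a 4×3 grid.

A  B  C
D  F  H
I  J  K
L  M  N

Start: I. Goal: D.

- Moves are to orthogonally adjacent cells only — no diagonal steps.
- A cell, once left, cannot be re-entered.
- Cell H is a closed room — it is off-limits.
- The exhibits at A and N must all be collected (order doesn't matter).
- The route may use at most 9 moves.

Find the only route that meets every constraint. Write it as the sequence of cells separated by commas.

Any route must reach A and N and still end at D within 9 moves, so the order of the required stops is forced.
Route from I: down 1 to L, right 2 to N, up 1 to K, left 1 to J, up 2 to B, left 1 to A, down 1 to D — 9 moves in all.
Check: all required cells visited; 9 ≤ 9 moves.

I, L, M, N, K, J, F, B, A, D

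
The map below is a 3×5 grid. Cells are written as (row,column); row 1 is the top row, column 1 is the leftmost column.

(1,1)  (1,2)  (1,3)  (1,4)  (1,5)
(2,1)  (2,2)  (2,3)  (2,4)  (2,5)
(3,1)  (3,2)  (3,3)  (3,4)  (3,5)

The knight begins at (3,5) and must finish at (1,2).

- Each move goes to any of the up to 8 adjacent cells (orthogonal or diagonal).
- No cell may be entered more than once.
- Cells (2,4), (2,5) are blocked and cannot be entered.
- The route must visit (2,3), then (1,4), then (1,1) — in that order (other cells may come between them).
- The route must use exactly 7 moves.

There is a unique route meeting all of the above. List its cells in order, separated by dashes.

The waypoints must appear in the order (2,3), (1,4), (1,1), with no cell reused.
Route from (3,5): left 1 to (3,4), up-left 1 to (2,3), up-right 1 to (1,4), left 1 to (1,3), down-left 1 to (2,2), up-left 1 to (1,1), right 1 to (1,2) — 7 moves in all.
Check: order respected ((2,3) at step 2, (1,4) at step 3, (1,1) at step 6); 7 moves as required.

(3,5) - (3,4) - (2,3) - (1,4) - (1,3) - (2,2) - (1,1) - (1,2)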